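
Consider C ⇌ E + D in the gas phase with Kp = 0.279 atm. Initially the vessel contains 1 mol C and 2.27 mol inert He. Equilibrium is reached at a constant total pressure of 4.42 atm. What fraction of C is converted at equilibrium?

X = 0.378

Basis: 1 mol C initially; let X = conversion of C. Extent ξ = X.
At extent ξ: n_C = 1 − X; n_E = X; n_D = X; n_I = 2.27 (inert).
n_T = Σnᵢ = 3.27 + X.
With p_i = (n_i/n_T)P, Kp = p_E p_D / (p_C).
Equating to 0.279 atm and solving on 0 < X < 1: X = 0.378.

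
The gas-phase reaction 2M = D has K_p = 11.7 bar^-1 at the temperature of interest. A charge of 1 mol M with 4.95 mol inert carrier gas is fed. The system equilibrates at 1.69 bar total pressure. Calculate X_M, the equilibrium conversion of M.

X = 0.688

Let X = conversion of M (basis 1 mol M); extent of reaction ξ = 0.5X.
Mole table: n_M = 1 − X; n_D = 0.5X; n_I = 4.95 (inert).
Summing: n_T = 5.95 − 0.5X.
y_i = n_i/n_T, p_i = y_i·P. K_p = p_D / (p_M^2).
Equating to 11.7 bar^-1 and solving on 0 < X < 1: X = 0.688.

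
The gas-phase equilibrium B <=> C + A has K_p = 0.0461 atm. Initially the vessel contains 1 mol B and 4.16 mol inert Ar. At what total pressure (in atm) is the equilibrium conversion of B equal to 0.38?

Take 1 mol B as basis and let X be its fractional conversion, so ξ = X.
Species balance: n_B = 1 − X; n_C = X; n_A = X; n_I = 4.16 (inert).
Total moles n_T = 5.16 + X.
K_p = p_C p_A / (p_B) with p_i = (n_i/n_T)·P.
At X = 0.38: the mole-fraction product g(X) = Π y_i^ν_i = 0.04204. Since K_p = g(X)·P^{1}, P = (K_p/g)^(1/1) = (0.0461/0.04204)^(1/1) = 1.1 atm.

P = 1.1 atm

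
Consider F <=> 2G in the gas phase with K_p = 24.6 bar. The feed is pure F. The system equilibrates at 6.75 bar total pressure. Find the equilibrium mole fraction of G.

y_G = 0.817

Basis: 1 mol F initially; let X = conversion of F. Extent ξ = X.
Mole table: n_F = 1 − X; n_G = 2X.
Total moles n_T = 1 + X.
Mole fractions y_i = n_i/n_T; K_p = p_G^2 / (p_F) with p_i = y_i·P.
This yields a degree-2 equation in X; solving on (0,1), X = 0.690.
Then n_G = 1.38, n_T = 1.69, so y_G = 0.817.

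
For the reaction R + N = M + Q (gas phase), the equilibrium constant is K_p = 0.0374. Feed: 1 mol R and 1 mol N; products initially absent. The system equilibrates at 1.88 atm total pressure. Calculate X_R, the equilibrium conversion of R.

X = 0.162

Take 1 mol R as basis and let X be its fractional conversion, so ξ = X.
Species balance: n_R = 1 − X; n_N = 1 − X; n_M = X; n_Q = X.
Total moles n_T = 2 (Δν = 0, constant).
With p_i = (n_i/n_T)P, K_p = p_M p_Q / (p_R p_N).
Equating to 0.0374 and solving on 0 < X < 1: X = 0.162.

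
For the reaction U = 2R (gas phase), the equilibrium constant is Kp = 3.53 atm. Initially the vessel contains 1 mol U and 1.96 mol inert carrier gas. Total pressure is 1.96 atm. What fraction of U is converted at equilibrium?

Basis: 1 mol U initially; let X = conversion of U. Extent ξ = X.
Mole table: n_U = 1 − X; n_R = 2X; n_I = 1.96 (inert).
n_T = Σnᵢ = 2.96 + X.
With p_i = (n_i/n_T)P, Kp = p_R^2 / (p_U).
Setting this equal to 3.53 atm and taking the physical root (0 < X < 1) gives X = 0.702.

X = 0.702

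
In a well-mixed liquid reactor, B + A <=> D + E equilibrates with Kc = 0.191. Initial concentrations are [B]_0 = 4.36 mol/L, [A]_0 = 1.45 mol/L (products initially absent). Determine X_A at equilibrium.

Let X = conversion of A; extent ξ = 1.45·X mol/L.
Concentrations: [B] = 4.36 − 1.45X; [A] = 1.45 − 1.45X; [D] = 1.45X; [E] = 1.45X.
Kc = [D] [E] / ([B] [A]).
Equating to 0.191: the physical root is X = 0.493.

X = 0.493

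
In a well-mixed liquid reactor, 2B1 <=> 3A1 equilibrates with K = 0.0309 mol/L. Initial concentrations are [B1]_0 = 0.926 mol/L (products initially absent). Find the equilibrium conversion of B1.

Let X = conversion of B1; extent ξ = 0.926X/2 mol/L.
Concentrations: [B1] = 0.926 − 0.926X; [A1] = 1.39X.
K = [A1]^3 / ([B1]^2).
This equals 0.0309 at X = 0.187 (the root in 0 < X < 1).

X = 0.187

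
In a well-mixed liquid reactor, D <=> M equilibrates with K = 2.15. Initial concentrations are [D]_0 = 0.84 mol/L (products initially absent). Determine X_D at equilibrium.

X = 0.683

Let X = conversion of D; extent ξ = 0.84·X mol/L.
Concentrations: [D] = 0.84 − 0.84X; [M] = 0.84X.
K = [M] / ([D]).
Solving K = 2.15 for X ∈ (0,1): X = 0.683.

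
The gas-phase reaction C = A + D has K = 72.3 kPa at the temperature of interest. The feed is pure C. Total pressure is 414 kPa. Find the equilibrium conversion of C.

X = 0.386

Basis: 1 mol C initially; let X = conversion of C. Extent ξ = X.
Moles: n_C = 1 − X; n_A = X; n_D = X.
Total moles n_T = 1 + X.
With p_i = (n_i/n_T)P, K = p_A p_D / (p_C).
Substituting and setting equal to 72.3 kPa gives a polynomial in X; the root in (0,1) is X = 0.386.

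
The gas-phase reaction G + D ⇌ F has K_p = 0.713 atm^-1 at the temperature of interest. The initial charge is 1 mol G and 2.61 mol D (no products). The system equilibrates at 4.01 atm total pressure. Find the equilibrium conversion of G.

Basis: 1 mol G initially; let X = conversion of G. Extent ξ = X.
Moles: n_G = 1 − X; n_D = 2.61 − X; n_F = X.
n_T = Σnᵢ = 3.61 − X.
Mole fractions y_i = n_i/n_T; K_p = p_F / (p_G p_D) with p_i = y_i·P.
Substituting and setting equal to 0.713 atm^-1 gives a polynomial in X; the root in (0,1) is X = 0.654.

X = 0.654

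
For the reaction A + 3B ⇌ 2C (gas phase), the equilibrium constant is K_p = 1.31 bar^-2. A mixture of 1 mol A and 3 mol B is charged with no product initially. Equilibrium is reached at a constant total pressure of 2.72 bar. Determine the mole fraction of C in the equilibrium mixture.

y_C = 0.384

Take 1 mol A as basis and let X be its fractional conversion, so ξ = X.
Moles: n_A = 1 − X; n_B = 3 − 3X; n_C = 2X.
Summing: n_T = 4 − 2X.
Mole fractions y_i = n_i/n_T; K_p = p_C^2 / (p_A p_B^3) with p_i = y_i·P.
Substituting and setting equal to 1.31 bar^-2 gives a polynomial in X; the root in (0,1) is X = 0.555.
Then n_C = 1.11, n_T = 2.89, so y_C = 0.384.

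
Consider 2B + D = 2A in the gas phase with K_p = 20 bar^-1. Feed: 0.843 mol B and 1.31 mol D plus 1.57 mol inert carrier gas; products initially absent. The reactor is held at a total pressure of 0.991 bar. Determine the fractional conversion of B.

Let X = conversion of B (basis 0.843 mol B); extent of reaction ξ = 0.421X.
Moles: n_B = 0.843 − 0.843X; n_D = 1.31 − 0.421X; n_A = 0.843X; n_I = 1.57 (inert).
Summing: n_T = 3.72 − 0.421X.
y_i = n_i/n_T, p_i = y_i·P. K_p = p_A^2 / (p_B^2 p_D).
Setting this equal to 20 bar^-1 and taking the physical root (0 < X < 1) gives X = 0.708.

X = 0.708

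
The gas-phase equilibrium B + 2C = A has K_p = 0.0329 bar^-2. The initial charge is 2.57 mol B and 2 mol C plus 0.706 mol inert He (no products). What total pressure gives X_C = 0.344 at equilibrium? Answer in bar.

P = 7.58 bar

Let X = conversion of C (basis 2 mol C); extent of reaction ξ = X.
At extent ξ: n_B = 2.57 − X; n_C = 2 − 2X; n_A = X; n_I = 0.706 (inert).
n_T = Σnᵢ = 5.28 − 2X.
K_p = p_A / (p_B p_C^2) with p_i = (n_i/n_T)·P.
At X = 0.344: the mole-fraction product g(X) = Π y_i^ν_i = 1.89. Since K_p = g(X)·P^{-2}, P = (g/K_p)^(1/2) = (1.89/0.0329)^(1/2) = 7.58 bar.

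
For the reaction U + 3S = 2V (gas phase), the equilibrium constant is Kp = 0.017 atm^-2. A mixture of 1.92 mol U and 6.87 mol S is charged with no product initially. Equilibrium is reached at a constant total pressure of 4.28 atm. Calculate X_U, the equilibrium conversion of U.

Basis: 1.92 mol U initially; let X = conversion of U. Extent ξ = 1.92X.
Species balance: n_U = 1.92 − 1.92X; n_S = 6.87 − 5.76X; n_V = 3.84X.
Total moles n_T = 8.79 − 3.84X.
With p_i = (n_i/n_T)P, Kp = p_V^2 / (p_U p_S^3).
Substituting and setting equal to 0.017 atm^-2 gives a polynomial in X; the root in (0,1) is X = 0.271.

X = 0.271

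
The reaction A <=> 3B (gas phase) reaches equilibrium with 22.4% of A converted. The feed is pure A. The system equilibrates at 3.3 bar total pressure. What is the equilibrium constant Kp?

Let X = conversion of A (basis 1 mol A); extent of reaction ξ = X.
Species balance: n_A = 1 − X; n_B = 3X.
Summing: n_T = 1 + 2X.
At X = 0.224: n_A = 0.776, n_B = 0.672, n_T = 1.45.
p_i = (n_i/n_T)·P. Kp = p_B^3 / (p_A) = 2.03 bar^2.

Kp = 2.03 bar^2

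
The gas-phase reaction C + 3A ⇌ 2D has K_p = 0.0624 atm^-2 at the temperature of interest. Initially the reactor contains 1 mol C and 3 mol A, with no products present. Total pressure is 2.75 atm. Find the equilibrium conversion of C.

X = 0.273

Let X = conversion of C (basis 1 mol C); extent of reaction ξ = X.
Mole table: n_C = 1 − X; n_A = 3 − 3X; n_D = 2X.
Summing: n_T = 4 − 2X.
Mole fractions y_i = n_i/n_T; K_p = p_D^2 / (p_C p_A^3) with p_i = y_i·P.
This yields a degree-4 equation in X; solving on (0,1), X = 0.273.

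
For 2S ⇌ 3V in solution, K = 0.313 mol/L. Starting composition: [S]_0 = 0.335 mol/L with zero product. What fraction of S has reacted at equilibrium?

Let X = conversion of S; extent ξ = 0.335X/2 mol/L.
Concentrations: [S] = 0.335 − 0.335X; [V] = 0.503X.
K = [V]^3 / ([S]^2).
Equating to 0.313 mol/L: the physical root is X = 0.442.

X = 0.442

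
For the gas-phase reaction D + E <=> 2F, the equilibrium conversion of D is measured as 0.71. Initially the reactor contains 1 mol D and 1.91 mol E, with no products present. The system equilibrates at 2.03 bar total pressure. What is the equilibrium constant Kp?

Kp = 5.79

Let X = conversion of D (basis 1 mol D); extent of reaction ξ = X.
Moles: n_D = 1 − X; n_E = 1.91 − X; n_F = 2X.
Since Δν = 0, n_T = 2.91 throughout.
At X = 0.71: n_D = 0.29, n_E = 1.2, n_F = 1.42, n_T = 2.91.
p_i = (n_i/n_T)·P. Kp = p_F^2 / (p_D p_E) = 5.79.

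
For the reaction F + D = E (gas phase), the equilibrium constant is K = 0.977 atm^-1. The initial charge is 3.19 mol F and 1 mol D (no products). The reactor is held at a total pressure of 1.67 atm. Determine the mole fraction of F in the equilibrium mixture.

y_F = 0.726

Let X = conversion of D (basis 1 mol D); extent of reaction ξ = X.
Mole table: n_F = 3.19 − X; n_D = 1 − X; n_E = X.
n_T = Σnᵢ = 4.19 − X.
y_i = n_i/n_T, p_i = y_i·P. K = p_E / (p_F p_D).
Substituting and setting equal to 0.977 atm^-1 gives a polynomial in X; the root in (0,1) is X = 0.542.
Then n_F = 2.65, n_T = 3.65, so y_F = 0.726.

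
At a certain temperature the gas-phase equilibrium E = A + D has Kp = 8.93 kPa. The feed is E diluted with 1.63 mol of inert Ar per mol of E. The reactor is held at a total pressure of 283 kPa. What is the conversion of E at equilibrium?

X = 0.260

Basis: 1 mol E initially; let X = conversion of E. Extent ξ = X.
At extent ξ: n_E = 1 − X; n_A = X; n_D = X; n_I = 1.63 (inert).
Total moles n_T = 2.63 + X.
With p_i = (n_i/n_T)P, Kp = p_A p_D / (p_E).
Equating to 8.93 kPa and solving on 0 < X < 1: X = 0.260.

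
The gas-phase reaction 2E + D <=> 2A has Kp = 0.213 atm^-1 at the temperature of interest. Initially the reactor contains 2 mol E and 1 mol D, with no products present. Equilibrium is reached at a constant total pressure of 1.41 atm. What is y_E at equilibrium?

Take 2 mol E as basis and let X be its fractional conversion, so ξ = X.
Mole table: n_E = 2 − 2X; n_D = 1 − X; n_A = 2X.
n_T = Σnᵢ = 3 − X.
Mole fractions y_i = n_i/n_T; Kp = p_A^2 / (p_E^2 p_D) with p_i = y_i·P.
Substituting and setting equal to 0.213 atm^-1 gives a polynomial in X; the root in (0,1) is X = 0.225.
Then n_E = 1.55, n_T = 2.78, so y_E = 0.559.

y_E = 0.559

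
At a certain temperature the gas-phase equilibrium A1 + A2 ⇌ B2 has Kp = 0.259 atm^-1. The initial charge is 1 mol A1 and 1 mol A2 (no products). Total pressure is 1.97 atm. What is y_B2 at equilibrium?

y_B2 = 0.103

Basis: 1 mol A1 initially; let X = conversion of A1. Extent ξ = X.
Species balance: n_A1 = 1 − X; n_A2 = 1 − X; n_B2 = X.
n_T = Σnᵢ = 2 − X.
Mole fractions y_i = n_i/n_T; Kp = p_B2 / (p_A1 p_A2) with p_i = y_i·P.
This yields a degree-2 equation in X; solving on (0,1), X = 0.186.
Then n_B2 = 0.186, n_T = 1.81, so y_B2 = 0.103.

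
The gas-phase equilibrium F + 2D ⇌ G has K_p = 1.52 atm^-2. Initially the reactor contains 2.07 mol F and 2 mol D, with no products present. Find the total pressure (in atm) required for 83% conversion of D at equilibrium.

Let X = conversion of D (basis 2 mol D); extent of reaction ξ = X.
Species balance: n_F = 2.07 − X; n_D = 2 − 2X; n_G = X.
Summing: n_T = 4.07 − 2X.
K_p = p_G / (p_F p_D^2) with p_i = (n_i/n_T)·P.
At X = 0.83: the mole-fraction product g(X) = Π y_i^ν_i = 33.63. Since K_p = g(X)·P^{-2}, P = (g/K_p)^(1/2) = (33.63/1.52)^(1/2) = 4.7 atm.

P = 4.7 atm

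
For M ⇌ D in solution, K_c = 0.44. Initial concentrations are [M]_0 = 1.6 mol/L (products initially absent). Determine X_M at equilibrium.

Let X = conversion of M; extent ξ = 1.6·X mol/L.
Concentrations: [M] = 1.6 − 1.6X; [D] = 1.6X.
K_c = [D] / ([M]).
Equating to 0.44: the physical root is X = 0.306.

X = 0.306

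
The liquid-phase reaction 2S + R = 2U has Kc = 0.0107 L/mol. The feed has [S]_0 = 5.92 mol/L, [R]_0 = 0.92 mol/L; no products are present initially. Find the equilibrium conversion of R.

X = 0.254

Let X = conversion of R; extent ξ = 0.92·X mol/L.
Concentrations: [S] = 5.92 − 1.84X; [R] = 0.92 − 0.92X; [U] = 1.84X.
Kc = [U]^2 / ([S]^2 [R]).
Equating to 0.0107 L/mol: the physical root is X = 0.254.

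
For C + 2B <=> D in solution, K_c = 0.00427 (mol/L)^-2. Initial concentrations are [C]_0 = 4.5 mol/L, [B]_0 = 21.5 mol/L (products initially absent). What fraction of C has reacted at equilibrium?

X = 0.541

Let X = conversion of C; extent ξ = 4.5·X mol/L.
Concentrations: [C] = 4.5 − 4.5X; [B] = 21.5 − 9X; [D] = 4.5X.
K_c = [D] / ([C] [B]^2).
This equals 0.00427 at X = 0.541 (the root in 0 < X < 1).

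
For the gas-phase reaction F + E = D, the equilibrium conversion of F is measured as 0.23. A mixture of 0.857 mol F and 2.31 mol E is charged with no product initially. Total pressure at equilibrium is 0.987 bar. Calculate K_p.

K_p = 0.425 bar^-1

Take 0.857 mol F as basis and let X be its fractional conversion, so ξ = 0.857X.
Mole table: n_F = 0.857 − 0.857X; n_E = 2.31 − 0.857X; n_D = 0.857X.
Summing: n_T = 3.17 − 0.857X.
At X = 0.23: n_F = 0.66, n_E = 2.11, n_D = 0.197, n_T = 2.97.
p_i = (n_i/n_T)·P. K_p = p_D / (p_F p_E) = 0.425 bar^-1.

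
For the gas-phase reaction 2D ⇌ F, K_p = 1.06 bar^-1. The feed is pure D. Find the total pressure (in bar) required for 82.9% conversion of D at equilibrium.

Let X = conversion of D (basis 1 mol D); extent of reaction ξ = 0.5X.
Species balance: n_D = 1 − X; n_F = 0.5X.
n_T = Σnᵢ = 1 − 0.5X.
K_p = p_F / (p_D^2) with p_i = (n_i/n_T)·P.
At X = 0.829: the mole-fraction product g(X) = Π y_i^ν_i = 8.3. Since K_p = g(X)·P^{-1}, P = (g/K_p)^(1/1) = (8.3/1.06)^(1/1) = 7.83 bar.

P = 7.83 bar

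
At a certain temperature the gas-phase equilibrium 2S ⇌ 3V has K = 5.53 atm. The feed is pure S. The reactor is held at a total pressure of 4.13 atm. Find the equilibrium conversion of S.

Basis: 1 mol S initially; let X = conversion of S. Extent ξ = 0.5X.
Moles: n_S = 1 − X; n_V = 1.5X.
Summing: n_T = 1 + 0.5X.
With p_i = (n_i/n_T)P, K = p_V^3 / (p_S^2).
This yields a degree-3 equation in X; solving on (0,1), X = 0.499.

X = 0.499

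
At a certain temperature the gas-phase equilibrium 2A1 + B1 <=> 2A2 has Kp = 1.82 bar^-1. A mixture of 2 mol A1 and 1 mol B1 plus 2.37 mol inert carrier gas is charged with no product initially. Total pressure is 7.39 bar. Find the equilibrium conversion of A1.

Let X = conversion of A1 (basis 2 mol A1); extent of reaction ξ = X.
Species balance: n_A1 = 2 − 2X; n_B1 = 1 − X; n_A2 = 2X; n_I = 2.37 (inert).
n_T = Σnᵢ = 5.37 − X.
Mole fractions y_i = n_i/n_T; Kp = p_A2^2 / (p_A1^2 p_B1) with p_i = y_i·P.
Equating to 1.82 bar^-1 and solving on 0 < X < 1: X = 0.533.

X = 0.533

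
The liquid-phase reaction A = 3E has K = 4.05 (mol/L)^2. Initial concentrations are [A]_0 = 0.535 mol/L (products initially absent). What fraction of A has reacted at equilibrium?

Let X = conversion of A; extent ξ = 0.535·X mol/L.
Concentrations: [A] = 0.535 − 0.535X; [E] = 1.6X.
K = [E]^3 / ([A]).
Solving K = 4.05 for X ∈ (0,1): X = 0.596.

X = 0.596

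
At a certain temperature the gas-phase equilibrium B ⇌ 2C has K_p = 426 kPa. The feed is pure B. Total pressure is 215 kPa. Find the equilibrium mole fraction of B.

Basis: 1 mol B initially; let X = conversion of B. Extent ξ = X.
Mole table: n_B = 1 − X; n_C = 2X.
n_T = Σnᵢ = 1 + X.
y_i = n_i/n_T, p_i = y_i·P. K_p = p_C^2 / (p_B).
Setting this equal to 426 kPa and taking the physical root (0 < X < 1) gives X = 0.576.
Then n_B = 0.424, n_T = 1.58, so y_B = 0.269.

y_B = 0.269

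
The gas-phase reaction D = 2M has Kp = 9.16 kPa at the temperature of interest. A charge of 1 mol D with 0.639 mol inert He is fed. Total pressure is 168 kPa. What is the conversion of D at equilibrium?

Take 1 mol D as basis and let X be its fractional conversion, so ξ = X.
Mole table: n_D = 1 − X; n_M = 2X; n_I = 0.639 (inert).
Summing: n_T = 1.64 + X.
y_i = n_i/n_T, p_i = y_i·P. Kp = p_M^2 / (p_D).
Substituting and setting equal to 9.16 kPa gives a polynomial in X; the root in (0,1) is X = 0.144.

X = 0.144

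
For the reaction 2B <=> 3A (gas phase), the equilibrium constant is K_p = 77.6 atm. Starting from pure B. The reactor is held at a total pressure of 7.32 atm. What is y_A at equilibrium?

y_A = 0.786

Basis: 1 mol B initially; let X = conversion of B. Extent ξ = 0.5X.
Mole table: n_B = 1 − X; n_A = 1.5X.
Total moles n_T = 1 + 0.5X.
Mole fractions y_i = n_i/n_T; K_p = p_A^3 / (p_B^2) with p_i = y_i·P.
Equating to 77.6 atm and solving on 0 < X < 1: X = 0.710.
Then n_A = 1.07, n_T = 1.36, so y_A = 0.786.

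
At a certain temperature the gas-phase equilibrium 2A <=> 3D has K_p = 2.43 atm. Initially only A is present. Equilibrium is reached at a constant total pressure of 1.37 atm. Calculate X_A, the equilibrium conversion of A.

X = 0.529

Let X = conversion of A (basis 1 mol A); extent of reaction ξ = 0.5X.
Moles: n_A = 1 − X; n_D = 1.5X.
Summing: n_T = 1 + 0.5X.
With p_i = (n_i/n_T)P, K_p = p_D^3 / (p_A^2).
Equating to 2.43 atm and solving on 0 < X < 1: X = 0.529.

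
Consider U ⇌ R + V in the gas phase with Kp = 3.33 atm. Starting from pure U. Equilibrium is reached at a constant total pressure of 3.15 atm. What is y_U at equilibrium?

y_U = 0.165

Let X = conversion of U (basis 1 mol U); extent of reaction ξ = X.
Moles: n_U = 1 − X; n_R = X; n_V = X.
n_T = Σnᵢ = 1 + X.
y_i = n_i/n_T, p_i = y_i·P. Kp = p_R p_V / (p_U).
Equating to 3.33 atm and solving on 0 < X < 1: X = 0.717.
Then n_U = 0.283, n_T = 1.72, so y_U = 0.165.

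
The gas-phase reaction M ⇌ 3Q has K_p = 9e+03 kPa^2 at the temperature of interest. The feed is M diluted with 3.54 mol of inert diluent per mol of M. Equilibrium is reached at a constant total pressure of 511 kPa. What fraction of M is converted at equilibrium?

X = 0.288

Basis: 1 mol M initially; let X = conversion of M. Extent ξ = X.
Species balance: n_M = 1 − X; n_Q = 3X; n_I = 3.54 (inert).
Summing: n_T = 4.54 + 2X.
Mole fractions y_i = n_i/n_T; K_p = p_Q^3 / (p_M) with p_i = y_i·P.
Substituting and setting equal to 9e+03 kPa^2 gives a polynomial in X; the root in (0,1) is X = 0.288.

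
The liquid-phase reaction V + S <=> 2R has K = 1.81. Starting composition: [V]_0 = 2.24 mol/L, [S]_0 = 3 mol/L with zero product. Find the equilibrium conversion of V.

Let X = conversion of V; extent ξ = 2.24·X mol/L.
Concentrations: [V] = 2.24 − 2.24X; [S] = 3 − 2.24X; [R] = 4.48X.
K = [R]^2 / ([V] [S]).
This equals 1.81 at X = 0.462 (the root in 0 < X < 1).

X = 0.462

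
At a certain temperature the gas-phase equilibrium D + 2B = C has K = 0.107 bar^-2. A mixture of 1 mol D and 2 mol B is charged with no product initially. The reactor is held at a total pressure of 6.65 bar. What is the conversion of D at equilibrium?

Let X = conversion of D (basis 1 mol D); extent of reaction ξ = X.
At extent ξ: n_D = 1 − X; n_B = 2 − 2X; n_C = X.
Total moles n_T = 3 − 2X.
Mole fractions y_i = n_i/n_T; K = p_C / (p_D p_B^2) with p_i = y_i·P.
Equating to 0.107 bar^-2 and solving on 0 < X < 1: X = 0.528.

X = 0.528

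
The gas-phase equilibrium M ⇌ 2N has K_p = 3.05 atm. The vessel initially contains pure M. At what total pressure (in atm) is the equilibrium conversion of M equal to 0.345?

Take 1 mol M as basis and let X be its fractional conversion, so ξ = X.
Moles: n_M = 1 − X; n_N = 2X.
Total moles n_T = 1 + X.
K_p = p_N^2 / (p_M) with p_i = (n_i/n_T)·P.
At X = 0.345: the mole-fraction product g(X) = Π y_i^ν_i = 0.5404. Since K_p = g(X)·P^{1}, P = (K_p/g)^(1/1) = (3.05/0.5404)^(1/1) = 5.64 atm.

P = 5.64 atm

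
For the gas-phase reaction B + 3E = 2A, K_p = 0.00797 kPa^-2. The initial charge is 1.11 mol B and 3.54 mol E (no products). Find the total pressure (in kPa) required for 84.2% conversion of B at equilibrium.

P = 220 kPa

Basis: 1.11 mol B initially; let X = conversion of B. Extent ξ = 1.11X.
Moles: n_B = 1.11 − 1.11X; n_E = 3.54 − 3.33X; n_A = 2.22X.
n_T = Σnᵢ = 4.65 − 2.22X.
K_p = p_A^2 / (p_B p_E^3) with p_i = (n_i/n_T)·P.
At X = 0.842: the mole-fraction product g(X) = Π y_i^ν_i = 386.2. Since K_p = g(X)·P^{-2}, P = (g/K_p)^(1/2) = (386.2/0.00797)^(1/2) = 220 kPa.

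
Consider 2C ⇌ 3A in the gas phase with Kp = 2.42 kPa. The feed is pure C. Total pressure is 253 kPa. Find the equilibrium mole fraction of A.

Take 1 mol C as basis and let X be its fractional conversion, so ξ = 0.5X.
At extent ξ: n_C = 1 − X; n_A = 1.5X.
n_T = Σnᵢ = 1 + 0.5X.
With p_i = (n_i/n_T)P, Kp = p_A^3 / (p_C^2).
Setting this equal to 2.42 kPa and taking the physical root (0 < X < 1) gives X = 0.132.
Then n_A = 0.197, n_T = 1.07, so y_A = 0.185.

y_A = 0.185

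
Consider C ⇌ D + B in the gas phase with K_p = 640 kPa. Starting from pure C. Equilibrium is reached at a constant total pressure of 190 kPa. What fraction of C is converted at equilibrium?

X = 0.878

Let X = conversion of C (basis 1 mol C); extent of reaction ξ = X.
Species balance: n_C = 1 − X; n_D = X; n_B = X.
n_T = Σnᵢ = 1 + X.
y_i = n_i/n_T, p_i = y_i·P. K_p = p_D p_B / (p_C).
Setting this equal to 640 kPa and taking the physical root (0 < X < 1) gives X = 0.878.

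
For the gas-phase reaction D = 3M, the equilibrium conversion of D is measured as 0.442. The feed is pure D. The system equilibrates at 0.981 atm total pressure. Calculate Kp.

Take 1 mol D as basis and let X be its fractional conversion, so ξ = X.
Mole table: n_D = 1 − X; n_M = 3X.
Total moles n_T = 1 + 2X.
At X = 0.442: n_D = 0.558, n_M = 1.33, n_T = 1.88.
p_i = (n_i/n_T)·P. Kp = p_M^3 / (p_D) = 1.13 atm^2.

Kp = 1.13 atm^2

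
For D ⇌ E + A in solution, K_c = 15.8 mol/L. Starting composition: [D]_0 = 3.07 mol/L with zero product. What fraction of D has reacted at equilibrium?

Let X = conversion of D; extent ξ = 3.07·X mol/L.
Concentrations: [D] = 3.07 − 3.07X; [E] = 3.07X; [A] = 3.07X.
K_c = [E] [A] / ([D]).
Setting equal to 15.8 and solving for X on (0,1) gives X = 0.857.

X = 0.857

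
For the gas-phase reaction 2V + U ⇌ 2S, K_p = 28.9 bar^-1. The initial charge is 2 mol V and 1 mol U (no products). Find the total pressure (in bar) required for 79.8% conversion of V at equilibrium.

P = 5.89 bar

Let X = conversion of V (basis 2 mol V); extent of reaction ξ = X.
At extent ξ: n_V = 2 − 2X; n_U = 1 − X; n_S = 2X.
n_T = Σnᵢ = 3 − X.
K_p = p_S^2 / (p_V^2 p_U) with p_i = (n_i/n_T)·P.
At X = 0.798: the mole-fraction product g(X) = Π y_i^ν_i = 170.1. Since K_p = g(X)·P^{-1}, P = (g/K_p)^(1/1) = (170.1/28.9)^(1/1) = 5.89 bar.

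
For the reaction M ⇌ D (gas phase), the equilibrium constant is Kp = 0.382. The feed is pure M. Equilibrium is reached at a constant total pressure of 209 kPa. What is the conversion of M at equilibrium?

X = 0.276

Let X = conversion of M (basis 1 mol M); extent of reaction ξ = X.
At extent ξ: n_M = 1 − X; n_D = X.
Since Δν = 0, n_T = 1 throughout.
y_i = n_i/n_T, p_i = y_i·P. Kp = p_D / (p_M).
Substituting and setting equal to 0.382 gives a polynomial in X; the root in (0,1) is X = 0.276.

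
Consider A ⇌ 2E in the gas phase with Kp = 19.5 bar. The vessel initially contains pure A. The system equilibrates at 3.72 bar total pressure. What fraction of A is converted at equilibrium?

X = 0.753

Take 1 mol A as basis and let X be its fractional conversion, so ξ = X.
Moles: n_A = 1 − X; n_E = 2X.
n_T = Σnᵢ = 1 + X.
y_i = n_i/n_T, p_i = y_i·P. Kp = p_E^2 / (p_A).
Substituting and setting equal to 19.5 bar gives a polynomial in X; the root in (0,1) is X = 0.753.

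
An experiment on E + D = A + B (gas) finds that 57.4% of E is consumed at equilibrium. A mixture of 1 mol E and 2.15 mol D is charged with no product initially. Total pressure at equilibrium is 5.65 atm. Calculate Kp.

Kp = 0.491

Let X = conversion of E (basis 1 mol E); extent of reaction ξ = X.
Moles: n_E = 1 − X; n_D = 2.15 − X; n_A = X; n_B = X.
n_T stays at 3.15 (no change in mole number).
At X = 0.574: n_E = 0.426, n_D = 1.58, n_A = 0.574, n_B = 0.574, n_T = 3.15.
p_i = (n_i/n_T)·P. Kp = p_A p_B / (p_E p_D) = 0.491.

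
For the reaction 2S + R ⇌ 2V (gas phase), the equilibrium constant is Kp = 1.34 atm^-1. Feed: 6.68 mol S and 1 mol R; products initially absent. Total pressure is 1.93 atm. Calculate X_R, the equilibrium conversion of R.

X = 0.764

Basis: 1 mol R initially; let X = conversion of R. Extent ξ = X.
Moles: n_S = 6.68 − 2X; n_R = 1 − X; n_V = 2X.
Total moles n_T = 7.68 − X.
Mole fractions y_i = n_i/n_T; Kp = p_V^2 / (p_S^2 p_R) with p_i = y_i·P.
Equating to 1.34 atm^-1 and solving on 0 < X < 1: X = 0.764.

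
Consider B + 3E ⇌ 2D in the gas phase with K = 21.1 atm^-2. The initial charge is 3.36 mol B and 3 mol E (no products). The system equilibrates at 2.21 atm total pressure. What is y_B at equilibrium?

Take 3 mol E as basis and let X be its fractional conversion, so ξ = X.
Moles: n_B = 3.36 − X; n_E = 3 − 3X; n_D = 2X.
Summing: n_T = 6.36 − 2X.
y_i = n_i/n_T, p_i = y_i·P. K = p_D^2 / (p_B p_E^3).
This yields a degree-4 equation in X; solving on (0,1), X = 0.799.
Then n_B = 2.56, n_T = 4.76, so y_B = 0.538.

y_B = 0.538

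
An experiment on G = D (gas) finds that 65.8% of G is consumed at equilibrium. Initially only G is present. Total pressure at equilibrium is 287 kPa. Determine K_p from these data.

Let X = conversion of G (basis 1 mol G); extent of reaction ξ = X.
Moles: n_G = 1 − X; n_D = X.
Since Δν = 0, n_T = 1 throughout.
At X = 0.658: n_G = 0.342, n_D = 0.658, n_T = 1.
p_i = (n_i/n_T)·P. K_p = p_D / (p_G) = 1.92.

K_p = 1.92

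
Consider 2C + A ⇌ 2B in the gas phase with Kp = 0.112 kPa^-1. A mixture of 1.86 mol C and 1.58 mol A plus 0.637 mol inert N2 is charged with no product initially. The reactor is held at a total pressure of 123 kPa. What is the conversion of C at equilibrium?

Basis: 1.86 mol C initially; let X = conversion of C. Extent ξ = 0.93X.
Mole table: n_C = 1.86 − 1.86X; n_A = 1.58 − 0.93X; n_B = 1.86X; n_I = 0.637 (inert).
Total moles n_T = 4.08 − 0.93X.
With p_i = (n_i/n_T)P, Kp = p_B^2 / (p_C^2 p_A).
Equating to 0.112 kPa^-1 and solving on 0 < X < 1: X = 0.662.

X = 0.662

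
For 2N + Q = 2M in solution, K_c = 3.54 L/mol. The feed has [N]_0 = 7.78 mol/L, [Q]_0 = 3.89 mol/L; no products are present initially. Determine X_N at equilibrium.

Let X = conversion of N; extent ξ = 7.78X/2 mol/L.
Concentrations: [N] = 7.78 − 7.78X; [Q] = 3.89 − 3.89X; [M] = 7.78X.
K_c = [M]^2 / ([N]^2 [Q]).
This equals 3.54 at X = 0.678 (the root in 0 < X < 1).

X = 0.678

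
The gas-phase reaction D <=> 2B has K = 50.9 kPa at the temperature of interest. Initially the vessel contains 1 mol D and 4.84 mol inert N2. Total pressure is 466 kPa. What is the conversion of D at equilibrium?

X = 0.335

Let X = conversion of D (basis 1 mol D); extent of reaction ξ = X.
At extent ξ: n_D = 1 − X; n_B = 2X; n_I = 4.84 (inert).
Total moles n_T = 5.84 + X.
With p_i = (n_i/n_T)P, K = p_B^2 / (p_D).
Setting this equal to 50.9 kPa and taking the physical root (0 < X < 1) gives X = 0.335.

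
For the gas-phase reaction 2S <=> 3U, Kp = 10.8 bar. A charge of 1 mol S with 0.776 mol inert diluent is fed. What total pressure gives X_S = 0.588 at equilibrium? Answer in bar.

Basis: 1 mol S initially; let X = conversion of S. Extent ξ = 0.5X.
Species balance: n_S = 1 − X; n_U = 1.5X; n_I = 0.776 (inert).
n_T = Σnᵢ = 1.78 + 0.5X.
Kp = p_U^3 / (p_S^2) with p_i = (n_i/n_T)·P.
At X = 0.588: the mole-fraction product g(X) = Π y_i^ν_i = 1.953. Since Kp = g(X)·P^{1}, P = (Kp/g)^(1/1) = (10.8/1.953)^(1/1) = 5.53 bar.

P = 5.53 bar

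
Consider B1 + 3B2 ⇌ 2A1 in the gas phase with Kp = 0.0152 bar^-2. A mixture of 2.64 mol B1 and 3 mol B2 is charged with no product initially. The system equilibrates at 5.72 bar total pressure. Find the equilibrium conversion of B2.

X = 0.316

Let X = conversion of B2 (basis 3 mol B2); extent of reaction ξ = X.
Moles: n_B1 = 2.64 − X; n_B2 = 3 − 3X; n_A1 = 2X.
Summing: n_T = 5.64 − 2X.
y_i = n_i/n_T, p_i = y_i·P. Kp = p_A1^2 / (p_B1 p_B2^3).
Substituting and setting equal to 0.0152 bar^-2 gives a polynomial in X; the root in (0,1) is X = 0.316.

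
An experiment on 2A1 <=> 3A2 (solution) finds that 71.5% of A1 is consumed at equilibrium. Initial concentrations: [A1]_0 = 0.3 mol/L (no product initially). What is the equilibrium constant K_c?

Let X = conversion of A1.
Concentrations: [A1] = 0.3 − 0.3X; [A2] = 0.45X.
At X = 0.715: [A1] = 0.0855, [A2] = 0.322.
K_c = [A2]^3 / ([A1]^2) = 4.56 mol/L.

K_c = 4.56 mol/L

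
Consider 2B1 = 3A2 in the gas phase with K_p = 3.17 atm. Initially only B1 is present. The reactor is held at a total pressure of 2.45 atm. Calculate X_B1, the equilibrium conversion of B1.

X = 0.496

Basis: 1 mol B1 initially; let X = conversion of B1. Extent ξ = 0.5X.
Moles: n_B1 = 1 − X; n_A2 = 1.5X.
Summing: n_T = 1 + 0.5X.
Mole fractions y_i = n_i/n_T; K_p = p_A2^3 / (p_B1^2) with p_i = y_i·P.
Setting this equal to 3.17 atm and taking the physical root (0 < X < 1) gives X = 0.496.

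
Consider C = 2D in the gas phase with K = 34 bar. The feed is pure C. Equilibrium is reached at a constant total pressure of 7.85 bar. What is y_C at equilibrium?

y_C = 0.162

Basis: 1 mol C initially; let X = conversion of C. Extent ξ = X.
Species balance: n_C = 1 − X; n_D = 2X.
n_T = Σnᵢ = 1 + X.
y_i = n_i/n_T, p_i = y_i·P. K = p_D^2 / (p_C).
This yields a degree-2 equation in X; solving on (0,1), X = 0.721.
Then n_C = 0.279, n_T = 1.72, so y_C = 0.162.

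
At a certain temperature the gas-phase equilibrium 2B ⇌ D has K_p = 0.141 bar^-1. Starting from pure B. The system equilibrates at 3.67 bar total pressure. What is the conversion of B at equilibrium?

Take 1 mol B as basis and let X be its fractional conversion, so ξ = 0.5X.
At extent ξ: n_B = 1 − X; n_D = 0.5X.
Summing: n_T = 1 − 0.5X.
Mole fractions y_i = n_i/n_T; K_p = p_D / (p_B^2) with p_i = y_i·P.
This yields a degree-2 equation in X; solving on (0,1), X = 0.429.

X = 0.429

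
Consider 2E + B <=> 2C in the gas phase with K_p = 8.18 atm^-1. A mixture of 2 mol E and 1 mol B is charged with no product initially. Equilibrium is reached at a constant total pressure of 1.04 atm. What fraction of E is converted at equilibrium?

Take 2 mol E as basis and let X be its fractional conversion, so ξ = X.
At extent ξ: n_E = 2 − 2X; n_B = 1 − X; n_C = 2X.
n_T = Σnᵢ = 3 − X.
With p_i = (n_i/n_T)P, K_p = p_C^2 / (p_E^2 p_B).
Setting this equal to 8.18 atm^-1 and taking the physical root (0 < X < 1) gives X = 0.555.

X = 0.555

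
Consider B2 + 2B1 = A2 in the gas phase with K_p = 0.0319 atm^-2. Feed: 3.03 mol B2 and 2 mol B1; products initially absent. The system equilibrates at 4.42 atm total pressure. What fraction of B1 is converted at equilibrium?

Basis: 2 mol B1 initially; let X = conversion of B1. Extent ξ = X.
At extent ξ: n_B2 = 3.03 − X; n_B1 = 2 − 2X; n_A2 = X.
n_T = Σnᵢ = 5.03 − 2X.
y_i = n_i/n_T, p_i = y_i·P. K_p = p_A2 / (p_B2 p_B1^2).
Equating to 0.0319 atm^-2 and solving on 0 < X < 1: X = 0.207.

X = 0.207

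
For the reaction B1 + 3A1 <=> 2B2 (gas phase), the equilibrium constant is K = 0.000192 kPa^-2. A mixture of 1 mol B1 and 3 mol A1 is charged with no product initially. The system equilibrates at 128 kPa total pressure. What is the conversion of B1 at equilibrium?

X = 0.450

Let X = conversion of B1 (basis 1 mol B1); extent of reaction ξ = X.
Species balance: n_B1 = 1 − X; n_A1 = 3 − 3X; n_B2 = 2X.
Summing: n_T = 4 − 2X.
y_i = n_i/n_T, p_i = y_i·P. K = p_B2^2 / (p_B1 p_A1^3).
Equating to 0.000192 kPa^-2 and solving on 0 < X < 1: X = 0.450.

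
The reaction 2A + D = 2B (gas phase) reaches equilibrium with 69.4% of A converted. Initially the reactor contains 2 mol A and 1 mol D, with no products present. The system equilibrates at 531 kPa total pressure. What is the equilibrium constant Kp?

Kp = 0.073 kPa^-1

Let X = conversion of A (basis 2 mol A); extent of reaction ξ = X.
Species balance: n_A = 2 − 2X; n_D = 1 − X; n_B = 2X.
n_T = Σnᵢ = 3 − X.
At X = 0.694: n_A = 0.612, n_D = 0.306, n_B = 1.39, n_T = 2.31.
p_i = (n_i/n_T)·P. Kp = p_B^2 / (p_A^2 p_D) = 0.073 kPa^-1.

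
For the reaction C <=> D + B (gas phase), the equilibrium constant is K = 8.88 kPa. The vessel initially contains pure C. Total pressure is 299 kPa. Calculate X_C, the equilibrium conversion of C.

X = 0.170

Take 1 mol C as basis and let X be its fractional conversion, so ξ = X.
Mole table: n_C = 1 − X; n_D = X; n_B = X.
Total moles n_T = 1 + X.
Mole fractions y_i = n_i/n_T; K = p_D p_B / (p_C) with p_i = y_i·P.
Substituting and setting equal to 8.88 kPa gives a polynomial in X; the root in (0,1) is X = 0.170.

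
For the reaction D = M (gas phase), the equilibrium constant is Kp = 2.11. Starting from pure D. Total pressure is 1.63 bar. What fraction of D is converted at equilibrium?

Take 1 mol D as basis and let X be its fractional conversion, so ξ = X.
Mole table: n_D = 1 − X; n_M = X.
Total moles n_T = 1 (Δν = 0, constant).
Mole fractions y_i = n_i/n_T; Kp = p_M / (p_D) with p_i = y_i·P.
This yields a degree-1 equation in X; solving on (0,1), X = 0.678.

X = 0.678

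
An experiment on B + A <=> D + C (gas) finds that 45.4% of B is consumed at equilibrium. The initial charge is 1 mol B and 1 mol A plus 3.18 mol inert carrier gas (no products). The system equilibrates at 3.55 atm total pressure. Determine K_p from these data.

K_p = 0.691

Basis: 1 mol B initially; let X = conversion of B. Extent ξ = X.
At extent ξ: n_B = 1 − X; n_A = 1 − X; n_D = X; n_C = X; n_I = 3.18 (inert).
n_T stays at 5.18 (no change in mole number).
At X = 0.454: n_B = 0.546, n_A = 0.546, n_D = 0.454, n_C = 0.454, n_T = 5.18.
p_i = (n_i/n_T)·P. K_p = p_D p_C / (p_B p_A) = 0.691.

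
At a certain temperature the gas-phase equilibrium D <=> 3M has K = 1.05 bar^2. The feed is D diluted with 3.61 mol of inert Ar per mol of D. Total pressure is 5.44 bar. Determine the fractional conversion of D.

Basis: 1 mol D initially; let X = conversion of D. Extent ξ = X.
At extent ξ: n_D = 1 − X; n_M = 3X; n_I = 3.61 (inert).
Summing: n_T = 4.61 + 2X.
y_i = n_i/n_T, p_i = y_i·P. K = p_M^3 / (p_D).
Equating to 1.05 bar^2 and solving on 0 < X < 1: X = 0.293.

X = 0.293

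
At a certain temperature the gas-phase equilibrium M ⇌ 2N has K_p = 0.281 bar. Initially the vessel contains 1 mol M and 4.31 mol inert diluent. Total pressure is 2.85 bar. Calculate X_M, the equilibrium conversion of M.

Let X = conversion of M (basis 1 mol M); extent of reaction ξ = X.
Species balance: n_M = 1 − X; n_N = 2X; n_I = 4.31 (inert).
Summing: n_T = 5.31 + X.
With p_i = (n_i/n_T)P, K_p = p_N^2 / (p_M).
Substituting and setting equal to 0.281 bar gives a polynomial in X; the root in (0,1) is X = 0.309.

X = 0.309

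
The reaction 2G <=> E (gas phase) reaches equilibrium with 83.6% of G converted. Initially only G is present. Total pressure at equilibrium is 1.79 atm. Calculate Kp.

Kp = 5.05 atm^-1

Basis: 1 mol G initially; let X = conversion of G. Extent ξ = 0.5X.
Mole table: n_G = 1 − X; n_E = 0.5X.
Total moles n_T = 1 − 0.5X.
At X = 0.836: n_G = 0.164, n_E = 0.418, n_T = 0.582.
p_i = (n_i/n_T)·P. Kp = p_E / (p_G^2) = 5.05 atm^-1.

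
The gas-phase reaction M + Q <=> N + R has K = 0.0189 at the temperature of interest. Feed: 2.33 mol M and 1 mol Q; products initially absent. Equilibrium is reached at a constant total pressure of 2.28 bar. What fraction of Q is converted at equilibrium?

X = 0.182

Basis: 1 mol Q initially; let X = conversion of Q. Extent ξ = X.
At extent ξ: n_M = 2.33 − X; n_Q = 1 − X; n_N = X; n_R = X.
Total moles n_T = 3.33 (Δν = 0, constant).
With p_i = (n_i/n_T)P, K = p_N p_R / (p_M p_Q).
Substituting and setting equal to 0.0189 gives a polynomial in X; the root in (0,1) is X = 0.182.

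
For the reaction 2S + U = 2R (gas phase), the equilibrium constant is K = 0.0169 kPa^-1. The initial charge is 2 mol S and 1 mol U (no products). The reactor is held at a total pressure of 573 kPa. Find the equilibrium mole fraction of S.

Basis: 2 mol S initially; let X = conversion of S. Extent ξ = X.
Species balance: n_S = 2 − 2X; n_U = 1 − X; n_R = 2X.
Total moles n_T = 3 − X.
Mole fractions y_i = n_i/n_T; K = p_R^2 / (p_S^2 p_U) with p_i = y_i·P.
Equating to 0.0169 kPa^-1 and solving on 0 < X < 1: X = 0.568.
Then n_S = 0.865, n_T = 2.43, so y_S = 0.356.

y_S = 0.356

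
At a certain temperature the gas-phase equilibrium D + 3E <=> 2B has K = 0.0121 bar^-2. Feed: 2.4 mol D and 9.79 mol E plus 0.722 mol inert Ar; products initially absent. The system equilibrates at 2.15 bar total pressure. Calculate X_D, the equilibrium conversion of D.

Let X = conversion of D (basis 2.4 mol D); extent of reaction ξ = 2.4X.
Moles: n_D = 2.4 − 2.4X; n_E = 9.79 − 7.2X; n_B = 4.8X; n_I = 0.722 (inert).
Total moles n_T = 12.9 − 4.8X.
With p_i = (n_i/n_T)P, K = p_B^2 / (p_D p_E^3).
Setting this equal to 0.0121 bar^-2 and taking the physical root (0 < X < 1) gives X = 0.149.

X = 0.149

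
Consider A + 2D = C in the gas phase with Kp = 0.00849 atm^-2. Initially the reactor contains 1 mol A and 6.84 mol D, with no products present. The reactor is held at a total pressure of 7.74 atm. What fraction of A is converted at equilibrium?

X = 0.275

Let X = conversion of A (basis 1 mol A); extent of reaction ξ = X.
Mole table: n_A = 1 − X; n_D = 6.84 − 2X; n_C = X.
Total moles n_T = 7.84 − 2X.
y_i = n_i/n_T, p_i = y_i·P. Kp = p_C / (p_A p_D^2).
Setting this equal to 0.00849 atm^-2 and taking the physical root (0 < X < 1) gives X = 0.275.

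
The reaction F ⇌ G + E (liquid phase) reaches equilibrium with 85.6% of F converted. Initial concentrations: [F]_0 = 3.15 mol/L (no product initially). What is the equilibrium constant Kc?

Kc = 16 mol/L

Let X = conversion of F.
Concentrations: [F] = 3.15 − 3.15X; [G] = 3.15X; [E] = 3.15X.
At X = 0.856: [F] = 0.454, [G] = 2.7, [E] = 2.7.
Kc = [G] [E] / ([F]) = 16 mol/L.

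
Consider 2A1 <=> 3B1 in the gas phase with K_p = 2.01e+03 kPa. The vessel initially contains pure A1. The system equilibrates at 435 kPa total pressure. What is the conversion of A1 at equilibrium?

X = 0.629

Basis: 1 mol A1 initially; let X = conversion of A1. Extent ξ = 0.5X.
At extent ξ: n_A1 = 1 − X; n_B1 = 1.5X.
n_T = Σnᵢ = 1 + 0.5X.
With p_i = (n_i/n_T)P, K_p = p_B1^3 / (p_A1^2).
Setting this equal to 2.01e+03 kPa and taking the physical root (0 < X < 1) gives X = 0.629.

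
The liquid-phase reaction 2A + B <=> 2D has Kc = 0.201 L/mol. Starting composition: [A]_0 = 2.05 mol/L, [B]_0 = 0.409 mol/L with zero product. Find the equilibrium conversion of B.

Let X = conversion of B; extent ξ = 0.409·X mol/L.
Concentrations: [A] = 2.05 − 0.818X; [B] = 0.409 − 0.409X; [D] = 0.818X.
Kc = [D]^2 / ([A]^2 [B]).
Equating to 0.201 L/mol: the physical root is X = 0.442.

X = 0.442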